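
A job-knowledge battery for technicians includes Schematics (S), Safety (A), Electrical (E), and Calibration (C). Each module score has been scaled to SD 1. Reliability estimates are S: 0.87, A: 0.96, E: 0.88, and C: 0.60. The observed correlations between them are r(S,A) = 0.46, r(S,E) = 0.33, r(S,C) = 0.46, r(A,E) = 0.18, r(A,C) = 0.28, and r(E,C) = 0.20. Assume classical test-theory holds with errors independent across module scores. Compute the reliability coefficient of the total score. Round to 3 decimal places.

Var(S+A+E+C) = 4 + 2·[0.46 + 0.33 + 0.46 + 0.18 + 0.28 + 0.20] = 4 + 3.82 = 7.82.
Under uncorrelated errors the observed covariances equal the true-score covariances, so only the own-variance terms attenuate.
True-score variance = [0.87 + 0.96 + 0.88 + 0.60] + 3.82 = 3.31 + 3.82 = 7.13.
Reliability = 7.13 / 7.82 = 0.912.

0.912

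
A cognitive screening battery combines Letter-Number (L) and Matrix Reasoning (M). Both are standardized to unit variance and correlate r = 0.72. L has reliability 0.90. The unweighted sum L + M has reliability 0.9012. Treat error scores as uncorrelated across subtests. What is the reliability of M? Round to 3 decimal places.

Var(L+M) = 2 + 2·0.72 = 3.440.
True-score variance = ρ_L + ρ_M + 2·0.72, so 0.9012 = (0.90 + ρ_M + 1.44) / 3.440.
ρ_M = 0.9012·3.440 − 0.90 − 1.44 = 0.760.

0.760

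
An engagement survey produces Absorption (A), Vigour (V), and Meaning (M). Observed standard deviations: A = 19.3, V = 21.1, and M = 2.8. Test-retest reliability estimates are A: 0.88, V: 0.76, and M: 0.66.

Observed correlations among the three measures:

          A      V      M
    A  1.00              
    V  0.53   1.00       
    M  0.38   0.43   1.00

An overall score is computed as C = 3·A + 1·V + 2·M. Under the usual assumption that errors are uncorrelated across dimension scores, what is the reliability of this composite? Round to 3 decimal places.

0.905

Var(C) = 3²·19.3² + 21.1² + 2²·2.8² + 2·[3·19.3·21.1·0.53 + 6·19.3·2.8·0.38 + 2·21.1·2.8·0.43] = 3828.98 + 1643.03 = 5472.01.
With uncorrelated errors the cross-covariances are all true-score covariance, so they carry over unchanged; only the diagonal terms shrink to ρᵢσᵢ².
True-score variance = [3²·19.3²·0.88 + 21.1²·0.76 + 2²·2.8²·0.66] + 1643.03 = 3309.18 + 1643.03 = 4952.21.
Reliability = 4952.21 / 5472.01 = 0.905.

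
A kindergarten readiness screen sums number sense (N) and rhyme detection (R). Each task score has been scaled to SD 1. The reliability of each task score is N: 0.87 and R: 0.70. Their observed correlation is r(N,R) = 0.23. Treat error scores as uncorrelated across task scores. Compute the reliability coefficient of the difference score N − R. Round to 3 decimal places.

Var(N−R) = 1 + 1 − 2·0.23 = 2 − 0.46 = 1.54.
Because errors are independent across components, Cov(Tᵢ,Tⱼ) = Cov(Xᵢ,Xⱼ); the off-diagonal part of the true-score variance is the same as above.
True-score variance = [0.87 + 0.70] − 0.46 = 1.57 − 0.46 = 1.11.
Reliability = 1.11 / 1.54 = 0.721.

0.721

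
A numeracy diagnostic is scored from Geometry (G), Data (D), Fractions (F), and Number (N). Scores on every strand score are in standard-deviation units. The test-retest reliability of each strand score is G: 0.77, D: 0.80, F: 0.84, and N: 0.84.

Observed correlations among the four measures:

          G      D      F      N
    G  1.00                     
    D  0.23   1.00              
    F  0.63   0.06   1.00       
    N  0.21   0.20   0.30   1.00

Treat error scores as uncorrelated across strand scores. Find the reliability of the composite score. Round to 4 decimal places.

Var(G+D+F+N) = 4 + 2·[0.23 + 0.63 + 0.21 + 0.06 + 0.20 + 0.30] = 4 + 3.26 = 7.26.
Under uncorrelated errors the observed covariances equal the true-score covariances, so only the own-variance terms attenuate.
True-score variance = [0.77 + 0.80 + 0.84 + 0.84] + 3.26 = 3.25 + 3.26 = 6.51.
Reliability = 6.51 / 7.26 = 0.8967.

0.8967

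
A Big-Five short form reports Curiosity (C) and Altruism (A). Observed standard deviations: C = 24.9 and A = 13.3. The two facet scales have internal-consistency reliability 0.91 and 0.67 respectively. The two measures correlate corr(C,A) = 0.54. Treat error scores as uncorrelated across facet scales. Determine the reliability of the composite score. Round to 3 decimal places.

0.901

Var(C+A) = 24.9² + 13.3² + 2·[24.9·13.3·0.54] = 796.9 + 357.664 = 1154.56.
With uncorrelated errors the cross-covariances are all true-score covariance, so they carry over unchanged; only the diagonal terms shrink to ρᵢσᵢ².
True-score variance = [24.9²·0.91 + 13.3²·0.67] + 357.664 = 682.725 + 357.664 = 1040.39.
Reliability = 1040.39 / 1154.56 = 0.901.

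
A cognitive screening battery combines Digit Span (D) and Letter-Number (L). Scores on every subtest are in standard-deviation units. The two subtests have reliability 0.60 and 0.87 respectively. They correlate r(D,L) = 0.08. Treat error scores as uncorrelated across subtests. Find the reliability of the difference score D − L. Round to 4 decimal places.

0.7120

Var(D−L) = 1 + 1 − 2·0.08 = 2 − 0.16 = 1.84.
Under uncorrelated errors the observed covariances equal the true-score covariances, so only the own-variance terms attenuate.
True-score variance = [0.60 + 0.87] − 0.16 = 1.47 − 0.16 = 1.31.
Reliability = 1.31 / 1.84 = 0.7120.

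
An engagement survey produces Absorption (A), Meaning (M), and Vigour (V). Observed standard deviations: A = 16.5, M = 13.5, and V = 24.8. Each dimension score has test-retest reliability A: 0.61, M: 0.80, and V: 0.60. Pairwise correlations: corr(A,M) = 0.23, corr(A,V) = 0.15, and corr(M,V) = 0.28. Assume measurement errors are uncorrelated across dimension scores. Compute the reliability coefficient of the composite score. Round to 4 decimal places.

0.7378

Var(A+M+V) = 16.5² + 13.5² + 24.8² + 2·[16.5·13.5·0.23 + 16.5·24.8·0.15 + 13.5·24.8·0.28] = 1069.54 + 412.713 = 1482.25.
Because errors are independent across components, Cov(Tᵢ,Tⱼ) = Cov(Xᵢ,Xⱼ); the off-diagonal part of the true-score variance is the same as above.
True-score variance = [16.5²·0.61 + 13.5²·0.80 + 24.8²·0.60] + 412.713 = 680.897 + 412.713 = 1093.61.
Reliability = 1093.61 / 1482.25 = 0.7378.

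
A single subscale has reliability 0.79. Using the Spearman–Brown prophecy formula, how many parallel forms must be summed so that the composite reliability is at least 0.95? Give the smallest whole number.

6

k ≥ ρ*(1−ρ₁)/(ρ₁(1−ρ*)) = 0.95·0.21 / (0.79·0.05) = 5.051.
Smallest integer k = 6.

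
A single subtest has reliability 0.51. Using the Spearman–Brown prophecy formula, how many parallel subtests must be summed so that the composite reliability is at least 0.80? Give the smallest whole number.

4

k ≥ ρ*(1−ρ₁)/(ρ₁(1−ρ*)) = 0.80·0.49 / (0.51·0.20) = 3.843.
Smallest integer k = 4.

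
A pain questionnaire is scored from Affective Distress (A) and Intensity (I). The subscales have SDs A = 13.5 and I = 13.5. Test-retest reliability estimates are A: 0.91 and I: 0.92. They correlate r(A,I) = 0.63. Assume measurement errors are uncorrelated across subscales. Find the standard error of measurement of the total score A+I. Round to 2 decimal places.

Var(total) = 364.5 + 229.635 = 594.135.
True-score variance = 333.518 + 229.635 = 563.153, so reliability = 0.9479.
Error variance = 594.135 − 563.153 = 30.9825; SEM = √30.9825 = 5.57.

5.57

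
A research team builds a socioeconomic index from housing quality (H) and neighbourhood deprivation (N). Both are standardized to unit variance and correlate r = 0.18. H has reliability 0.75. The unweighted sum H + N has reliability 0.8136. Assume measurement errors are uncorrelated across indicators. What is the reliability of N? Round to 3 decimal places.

0.810

Var(H+N) = 2 + 2·0.18 = 2.360.
True-score variance = ρ_H + ρ_N + 2·0.18, so 0.8136 = (0.75 + ρ_N + 0.36) / 2.360.
ρ_N = 0.8136·2.360 − 0.75 − 0.36 = 0.810.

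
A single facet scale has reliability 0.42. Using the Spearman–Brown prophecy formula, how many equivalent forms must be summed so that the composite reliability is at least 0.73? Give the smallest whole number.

k ≥ ρ*(1−ρ₁)/(ρ₁(1−ρ*)) = 0.73·0.58 / (0.42·0.27) = 3.734.
Smallest integer k = 4.

4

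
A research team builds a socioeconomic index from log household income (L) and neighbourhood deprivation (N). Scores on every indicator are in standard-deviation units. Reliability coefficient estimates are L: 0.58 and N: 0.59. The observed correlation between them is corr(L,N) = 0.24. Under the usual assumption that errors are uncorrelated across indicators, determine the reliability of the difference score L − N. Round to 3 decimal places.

Var(L−N) = 1 + 1 − 2·0.24 = 2 − 0.48 = 1.52.
With uncorrelated errors the cross-covariances are all true-score covariance, so they carry over unchanged; only the diagonal terms shrink to ρᵢσᵢ².
True-score variance = [0.58 + 0.59] − 0.48 = 1.17 − 0.48 = 0.69.
Reliability = 0.69 / 1.52 = 0.454.

0.454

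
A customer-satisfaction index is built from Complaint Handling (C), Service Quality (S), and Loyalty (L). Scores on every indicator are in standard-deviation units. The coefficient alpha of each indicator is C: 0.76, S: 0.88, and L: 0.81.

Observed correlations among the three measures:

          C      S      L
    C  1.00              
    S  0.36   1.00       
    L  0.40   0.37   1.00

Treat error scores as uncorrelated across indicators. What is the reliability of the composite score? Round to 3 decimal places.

0.895

Var(C+S+L) = 3 + 2·[0.36 + 0.40 + 0.37] = 3 + 2.26 = 5.26.
Because errors are independent across components, Cov(Tᵢ,Tⱼ) = Cov(Xᵢ,Xⱼ); the off-diagonal part of the true-score variance is the same as above.
True-score variance = [0.76 + 0.88 + 0.81] + 2.26 = 2.45 + 2.26 = 4.71.
Reliability = 4.71 / 5.26 = 0.895.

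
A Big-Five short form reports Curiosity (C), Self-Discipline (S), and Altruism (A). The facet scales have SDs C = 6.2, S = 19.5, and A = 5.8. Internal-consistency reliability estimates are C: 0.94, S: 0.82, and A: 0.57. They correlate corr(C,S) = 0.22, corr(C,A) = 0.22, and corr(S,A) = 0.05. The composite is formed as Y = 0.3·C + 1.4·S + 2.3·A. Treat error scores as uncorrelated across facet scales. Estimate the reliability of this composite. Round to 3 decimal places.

0.788

Var(Y) = 0.3²·6.2² + 1.4²·19.5² + 2.3²·5.8² + 2·[0.42·6.2·19.5·0.22 + 0.69·6.2·5.8·0.22 + 3.22·19.5·5.8·0.05] = 926.705 + 69.678 = 996.383.
With uncorrelated errors the cross-covariances are all true-score covariance, so they carry over unchanged; only the diagonal terms shrink to ρᵢσᵢ².
True-score variance = [0.3²·6.2²·0.94 + 1.4²·19.5²·0.82 + 2.3²·5.8²·0.57] + 69.678 = 715.825 + 69.678 = 785.502.
Reliability = 785.502 / 996.383 = 0.788.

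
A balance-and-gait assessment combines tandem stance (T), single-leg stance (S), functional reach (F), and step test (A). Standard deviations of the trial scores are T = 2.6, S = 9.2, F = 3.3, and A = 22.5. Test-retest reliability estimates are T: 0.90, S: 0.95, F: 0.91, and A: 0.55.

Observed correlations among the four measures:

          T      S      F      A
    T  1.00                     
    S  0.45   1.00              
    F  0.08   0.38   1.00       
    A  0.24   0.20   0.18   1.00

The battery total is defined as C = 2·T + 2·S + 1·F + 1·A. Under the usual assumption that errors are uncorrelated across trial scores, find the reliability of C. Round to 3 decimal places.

Var(C) = 2²·2.6² + 2²·9.2² + 3.3² + 22.5² + 2·[4·2.6·9.2·0.45 + 2·2.6·3.3·0.08 + 2·2.6·22.5·0.24 + 2·9.2·3.3·0.38 + 2·9.2·22.5·0.20 + 3.3·22.5·0.18] = 882.74 + 383.495 = 1266.23.
With uncorrelated errors the cross-covariances are all true-score covariance, so they carry over unchanged; only the diagonal terms shrink to ρᵢσᵢ².
True-score variance = [2²·2.6²·0.90 + 2²·9.2²·0.95 + 3.3²·0.91 + 22.5²·0.55] + 383.495 = 634.315 + 383.495 = 1017.81.
Reliability = 1017.81 / 1266.23 = 0.804.

0.804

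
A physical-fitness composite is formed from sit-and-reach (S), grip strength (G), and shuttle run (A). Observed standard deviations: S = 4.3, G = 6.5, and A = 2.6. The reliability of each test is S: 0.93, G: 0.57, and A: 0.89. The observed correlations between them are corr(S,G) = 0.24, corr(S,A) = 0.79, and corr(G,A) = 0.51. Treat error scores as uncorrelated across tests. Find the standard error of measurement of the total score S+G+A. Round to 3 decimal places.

4.495

Var(total) = 67.5 + 48.3184 = 115.818.
True-score variance = 47.2946 + 48.3184 = 95.613, so reliability = 0.8255.
Error variance = 115.818 − 95.613 = 20.2054; SEM = √20.2054 = 4.495.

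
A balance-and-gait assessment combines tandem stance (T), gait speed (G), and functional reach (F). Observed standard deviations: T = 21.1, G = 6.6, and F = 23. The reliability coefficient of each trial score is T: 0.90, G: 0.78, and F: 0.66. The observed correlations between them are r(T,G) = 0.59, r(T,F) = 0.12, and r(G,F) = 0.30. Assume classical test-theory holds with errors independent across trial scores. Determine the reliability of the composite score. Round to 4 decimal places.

0.8316

Var(T+G+F) = 21.1² + 6.6² + 23² + 2·[21.1·6.6·0.59 + 21.1·23·0.12 + 6.6·23·0.30] = 1017.77 + 371.879 = 1389.65.
Under uncorrelated errors the observed covariances equal the true-score covariances, so only the own-variance terms attenuate.
True-score variance = [21.1²·0.90 + 6.6²·0.78 + 23²·0.66] + 371.879 = 783.806 + 371.879 = 1155.68.
Reliability = 1155.68 / 1389.65 = 0.8316.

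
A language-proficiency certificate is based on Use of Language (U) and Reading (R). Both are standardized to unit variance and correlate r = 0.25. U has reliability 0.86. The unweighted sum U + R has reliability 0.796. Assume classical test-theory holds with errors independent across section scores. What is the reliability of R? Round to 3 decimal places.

Var(U+R) = 2 + 2·0.25 = 2.500.
True-score variance = ρ_U + ρ_R + 2·0.25, so 0.796 = (0.86 + ρ_R + 0.50) / 2.500.
ρ_R = 0.796·2.500 − 0.86 − 0.50 = 0.630.

0.630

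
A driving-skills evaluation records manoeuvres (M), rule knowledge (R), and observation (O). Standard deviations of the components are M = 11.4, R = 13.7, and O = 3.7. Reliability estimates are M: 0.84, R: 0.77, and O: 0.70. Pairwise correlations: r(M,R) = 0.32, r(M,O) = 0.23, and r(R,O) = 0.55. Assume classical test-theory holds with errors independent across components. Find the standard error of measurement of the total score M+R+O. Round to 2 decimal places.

8.25

Var(total) = 331.34 + 175.117 = 506.457.
True-score variance = 263.271 + 175.117 = 438.388, so reliability = 0.8656.
Error variance = 506.457 − 438.388 = 68.0693; SEM = √68.0693 = 8.25.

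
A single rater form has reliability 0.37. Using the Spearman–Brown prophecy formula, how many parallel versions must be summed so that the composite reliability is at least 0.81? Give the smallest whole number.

k ≥ ρ*(1−ρ₁)/(ρ₁(1−ρ*)) = 0.81·0.63 / (0.37·0.19) = 7.259.
Smallest integer k = 8.

8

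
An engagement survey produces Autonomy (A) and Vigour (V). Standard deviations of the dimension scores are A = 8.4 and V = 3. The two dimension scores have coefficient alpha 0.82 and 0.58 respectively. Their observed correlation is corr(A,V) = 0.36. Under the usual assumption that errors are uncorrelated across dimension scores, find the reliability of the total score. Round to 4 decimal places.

0.8313

Var(A+V) = 8.4² + 3² + 2·[8.4·3·0.36] = 79.56 + 18.144 = 97.704.
Under uncorrelated errors the observed covariances equal the true-score covariances, so only the own-variance terms attenuate.
True-score variance = [8.4²·0.82 + 3²·0.58] + 18.144 = 63.0792 + 18.144 = 81.2232.
Reliability = 81.2232 / 97.704 = 0.8313.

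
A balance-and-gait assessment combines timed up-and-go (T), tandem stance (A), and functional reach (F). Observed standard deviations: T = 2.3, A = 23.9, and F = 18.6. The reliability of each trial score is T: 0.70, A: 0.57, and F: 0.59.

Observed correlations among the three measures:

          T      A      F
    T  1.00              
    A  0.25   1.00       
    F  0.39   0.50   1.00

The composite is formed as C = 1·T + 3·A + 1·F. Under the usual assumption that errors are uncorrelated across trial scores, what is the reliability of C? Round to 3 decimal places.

Var(C) = 2.3² + 3²·23.9² + 18.6² + 2·[3·2.3·23.9·0.25 + 2.3·18.6·0.39 + 3·23.9·18.6·0.50] = 5492.14 + 1449.44 = 6941.58.
Because errors are independent across components, Cov(Tᵢ,Tⱼ) = Cov(Xᵢ,Xⱼ); the off-diagonal part of the true-score variance is the same as above.
True-score variance = [2.3²·0.70 + 3²·23.9²·0.57 + 18.6²·0.59] + 1449.44 = 3138.13 + 1449.44 = 4587.57.
Reliability = 4587.57 / 6941.58 = 0.661.

0.661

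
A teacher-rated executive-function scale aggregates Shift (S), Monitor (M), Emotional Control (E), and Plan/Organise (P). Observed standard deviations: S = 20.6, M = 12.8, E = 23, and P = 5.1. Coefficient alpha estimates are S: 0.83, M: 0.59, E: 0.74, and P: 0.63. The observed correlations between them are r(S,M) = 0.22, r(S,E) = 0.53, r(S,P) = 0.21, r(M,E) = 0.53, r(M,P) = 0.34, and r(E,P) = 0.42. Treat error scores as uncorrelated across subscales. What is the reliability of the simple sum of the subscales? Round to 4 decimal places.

Var(S+M+E+P) = 20.6² + 12.8² + 23² + 5.1² + 2·[20.6·12.8·0.22 + 20.6·23·0.53 + 20.6·5.1·0.21 + 12.8·23·0.53 + 12.8·5.1·0.34 + 23·5.1·0.42] = 1143.21 + 1117.36 = 2260.57.
Under uncorrelated errors the observed covariances equal the true-score covariances, so only the own-variance terms attenuate.
True-score variance = [20.6²·0.83 + 12.8²·0.59 + 23²·0.74 + 5.1²·0.63] + 1117.36 = 856.731 + 1117.36 = 1974.09.
Reliability = 1974.09 / 2260.57 = 0.8733.

0.8733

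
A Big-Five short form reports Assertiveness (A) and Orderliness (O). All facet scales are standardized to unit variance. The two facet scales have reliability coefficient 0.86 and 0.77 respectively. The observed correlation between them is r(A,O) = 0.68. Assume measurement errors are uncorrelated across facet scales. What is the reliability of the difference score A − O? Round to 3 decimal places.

Var(A−O) = 1 + 1 − 2·0.68 = 2 − 1.36 = 0.64.
Because errors are independent across components, Cov(Tᵢ,Tⱼ) = Cov(Xᵢ,Xⱼ); the off-diagonal part of the true-score variance is the same as above.
True-score variance = [0.86 + 0.77] − 1.36 = 1.63 − 1.36 = 0.27.
Reliability = 0.27 / 0.64 = 0.422.

0.422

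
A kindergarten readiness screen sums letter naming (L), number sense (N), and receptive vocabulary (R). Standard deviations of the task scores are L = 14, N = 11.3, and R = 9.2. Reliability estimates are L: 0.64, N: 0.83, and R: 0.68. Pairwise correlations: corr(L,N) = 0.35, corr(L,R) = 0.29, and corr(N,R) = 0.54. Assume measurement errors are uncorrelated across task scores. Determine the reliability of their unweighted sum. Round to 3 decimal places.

0.831

Var(L+N+R) = 14² + 11.3² + 9.2² + 2·[14·11.3·0.35 + 14·9.2·0.29 + 11.3·9.2·0.54] = 408.33 + 297.721 = 706.051.
Because errors are independent across components, Cov(Tᵢ,Tⱼ) = Cov(Xᵢ,Xⱼ); the off-diagonal part of the true-score variance is the same as above.
True-score variance = [14²·0.64 + 11.3²·0.83 + 9.2²·0.68] + 297.721 = 288.978 + 297.721 = 586.699.
Reliability = 586.699 / 706.051 = 0.831.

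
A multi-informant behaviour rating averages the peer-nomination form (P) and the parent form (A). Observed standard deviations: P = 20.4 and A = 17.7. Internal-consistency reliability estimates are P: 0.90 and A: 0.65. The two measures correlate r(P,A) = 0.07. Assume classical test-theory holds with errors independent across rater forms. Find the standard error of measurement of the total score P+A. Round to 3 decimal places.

12.299

Var(total) = 729.45 + 50.5512 = 780.001.
True-score variance = 578.183 + 50.5512 = 628.734, so reliability = 0.8061.
Error variance = 780.001 − 628.734 = 151.267; SEM = √151.267 = 12.299.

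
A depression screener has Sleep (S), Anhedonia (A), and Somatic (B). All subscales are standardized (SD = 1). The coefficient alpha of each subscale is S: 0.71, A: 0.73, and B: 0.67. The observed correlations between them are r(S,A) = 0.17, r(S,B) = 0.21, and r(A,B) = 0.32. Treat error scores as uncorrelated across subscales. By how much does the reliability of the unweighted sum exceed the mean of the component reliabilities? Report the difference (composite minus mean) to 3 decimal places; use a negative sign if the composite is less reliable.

0.094

Var(sum) = 3 + 1.4 = 4.4; true-score variance = 2.11 + 1.4 = 3.51; composite reliability = 0.7977.
Mean component reliability = 0.7033.
Difference = 0.7977 − 0.7033 = 0.094.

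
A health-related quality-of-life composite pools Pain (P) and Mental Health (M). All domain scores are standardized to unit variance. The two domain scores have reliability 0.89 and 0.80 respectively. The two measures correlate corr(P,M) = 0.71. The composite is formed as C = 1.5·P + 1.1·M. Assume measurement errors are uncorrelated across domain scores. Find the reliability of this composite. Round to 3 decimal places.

0.916

Var(C) = 1.5² + 1.1² + 2·[1.65·0.71] = 3.46 + 2.343 = 5.803.
Because errors are independent across components, Cov(Tᵢ,Tⱼ) = Cov(Xᵢ,Xⱼ); the off-diagonal part of the true-score variance is the same as above.
True-score variance = [1.5²·0.89 + 1.1²·0.80] + 2.343 = 2.9705 + 2.343 = 5.3135.
Reliability = 5.3135 / 5.803 = 0.916.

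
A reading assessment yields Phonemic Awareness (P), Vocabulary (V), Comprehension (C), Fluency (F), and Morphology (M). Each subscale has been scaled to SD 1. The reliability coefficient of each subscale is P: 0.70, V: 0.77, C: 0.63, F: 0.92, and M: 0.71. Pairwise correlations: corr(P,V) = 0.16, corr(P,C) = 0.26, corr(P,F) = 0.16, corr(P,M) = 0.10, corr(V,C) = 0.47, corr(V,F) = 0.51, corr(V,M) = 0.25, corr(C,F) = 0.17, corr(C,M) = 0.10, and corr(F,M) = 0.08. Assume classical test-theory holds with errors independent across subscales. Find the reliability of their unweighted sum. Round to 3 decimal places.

Var(P+V+C+F+M) = 5 + 2·[0.16 + 0.26 + 0.16 + 0.10 + 0.47 + 0.51 + 0.25 + 0.17 + 0.10 + 0.08] = 5 + 4.52 = 9.52.
Because errors are independent across components, Cov(Tᵢ,Tⱼ) = Cov(Xᵢ,Xⱼ); the off-diagonal part of the true-score variance is the same as above.
True-score variance = [0.70 + 0.77 + 0.63 + 0.92 + 0.71] + 4.52 = 3.73 + 4.52 = 8.25.
Reliability = 8.25 / 9.52 = 0.867.

0.867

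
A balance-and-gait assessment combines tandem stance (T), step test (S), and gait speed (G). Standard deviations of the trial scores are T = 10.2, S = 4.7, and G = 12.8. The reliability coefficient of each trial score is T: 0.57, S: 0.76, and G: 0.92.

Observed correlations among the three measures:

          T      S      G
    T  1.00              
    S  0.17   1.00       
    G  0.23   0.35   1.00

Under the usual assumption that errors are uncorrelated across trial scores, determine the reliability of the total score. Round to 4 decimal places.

Var(T+S+G) = 10.2² + 4.7² + 12.8² + 2·[10.2·4.7·0.17 + 10.2·12.8·0.23 + 4.7·12.8·0.35] = 289.97 + 118.469 = 408.439.
Because errors are independent across components, Cov(Tᵢ,Tⱼ) = Cov(Xᵢ,Xⱼ); the off-diagonal part of the true-score variance is the same as above.
True-score variance = [10.2²·0.57 + 4.7²·0.76 + 12.8²·0.92] + 118.469 = 226.824 + 118.469 = 345.293.
Reliability = 345.293 / 408.439 = 0.8454.

0.8454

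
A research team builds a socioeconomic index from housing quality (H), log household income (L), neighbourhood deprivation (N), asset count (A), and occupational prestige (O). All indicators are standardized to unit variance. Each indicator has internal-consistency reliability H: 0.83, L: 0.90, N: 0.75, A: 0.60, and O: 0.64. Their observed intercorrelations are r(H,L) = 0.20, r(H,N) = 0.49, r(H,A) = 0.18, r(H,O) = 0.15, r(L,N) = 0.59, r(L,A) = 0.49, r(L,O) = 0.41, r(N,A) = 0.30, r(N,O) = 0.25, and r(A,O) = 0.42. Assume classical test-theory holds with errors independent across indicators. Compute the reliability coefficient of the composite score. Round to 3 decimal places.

Var(H+L+N+A+O) = 5 + 2·[0.20 + 0.49 + 0.18 + 0.15 + 0.59 + 0.49 + 0.41 + 0.30 + 0.25 + 0.42] = 5 + 6.96 = 11.96.
Because errors are independent across components, Cov(Tᵢ,Tⱼ) = Cov(Xᵢ,Xⱼ); the off-diagonal part of the true-score variance is the same as above.
True-score variance = [0.83 + 0.90 + 0.75 + 0.60 + 0.64] + 6.96 = 3.72 + 6.96 = 10.68.
Reliability = 10.68 / 11.96 = 0.893.

0.893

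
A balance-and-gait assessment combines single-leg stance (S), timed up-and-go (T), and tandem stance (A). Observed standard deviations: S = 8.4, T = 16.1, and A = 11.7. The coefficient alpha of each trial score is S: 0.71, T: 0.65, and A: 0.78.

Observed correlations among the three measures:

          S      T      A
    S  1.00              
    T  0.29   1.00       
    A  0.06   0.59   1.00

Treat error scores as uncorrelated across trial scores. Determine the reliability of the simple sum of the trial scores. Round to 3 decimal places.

0.819

Var(S+T+A) = 8.4² + 16.1² + 11.7² + 2·[8.4·16.1·0.29 + 8.4·11.7·0.06 + 16.1·11.7·0.59] = 466.66 + 312.509 = 779.169.
Under uncorrelated errors the observed covariances equal the true-score covariances, so only the own-variance terms attenuate.
True-score variance = [8.4²·0.71 + 16.1²·0.65 + 11.7²·0.78] + 312.509 = 325.358 + 312.509 = 637.868.
Reliability = 637.868 / 779.169 = 0.819.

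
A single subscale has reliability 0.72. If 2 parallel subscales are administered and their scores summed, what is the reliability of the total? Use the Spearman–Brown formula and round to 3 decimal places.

ρ_k = kρ / (1 + (k−1)ρ) = 2·0.72 / (1 + 1·0.72) = 1.440 / 1.720 = 0.837.

0.837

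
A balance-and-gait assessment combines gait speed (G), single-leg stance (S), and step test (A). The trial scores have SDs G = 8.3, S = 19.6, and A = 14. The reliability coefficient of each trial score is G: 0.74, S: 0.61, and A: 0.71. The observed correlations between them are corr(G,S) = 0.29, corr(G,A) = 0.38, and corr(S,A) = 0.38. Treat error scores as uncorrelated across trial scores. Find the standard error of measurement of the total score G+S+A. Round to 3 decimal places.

14.986

Var(total) = 649.05 + 391.21 = 1040.26.
True-score variance = 424.476 + 391.21 = 815.687, so reliability = 0.7841.
Error variance = 1040.26 − 815.687 = 224.574; SEM = √224.574 = 14.986.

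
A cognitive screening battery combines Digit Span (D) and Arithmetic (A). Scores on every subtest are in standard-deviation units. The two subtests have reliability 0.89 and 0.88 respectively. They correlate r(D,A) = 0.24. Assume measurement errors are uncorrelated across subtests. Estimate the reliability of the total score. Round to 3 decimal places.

0.907

Var(D+A) = 2 + 2·[0.24] = 2 + 0.48 = 2.48.
With uncorrelated errors the cross-covariances are all true-score covariance, so they carry over unchanged; only the diagonal terms shrink to ρᵢσᵢ².
True-score variance = [0.89 + 0.88] + 0.48 = 1.77 + 0.48 = 2.25.
Reliability = 2.25 / 2.48 = 0.907.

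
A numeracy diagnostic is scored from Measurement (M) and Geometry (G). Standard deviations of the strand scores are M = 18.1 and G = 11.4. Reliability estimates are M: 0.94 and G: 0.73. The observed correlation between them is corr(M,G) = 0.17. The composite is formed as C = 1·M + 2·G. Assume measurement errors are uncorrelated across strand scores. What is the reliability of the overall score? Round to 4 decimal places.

Var(C) = 18.1² + 2²·11.4² + 2·[2·18.1·11.4·0.17] = 847.45 + 140.311 = 987.761.
With uncorrelated errors the cross-covariances are all true-score covariance, so they carry over unchanged; only the diagonal terms shrink to ρᵢσᵢ².
True-score variance = [18.1²·0.94 + 2²·11.4²·0.73] + 140.311 = 687.437 + 140.311 = 827.748.
Reliability = 827.748 / 987.761 = 0.8380.

0.8380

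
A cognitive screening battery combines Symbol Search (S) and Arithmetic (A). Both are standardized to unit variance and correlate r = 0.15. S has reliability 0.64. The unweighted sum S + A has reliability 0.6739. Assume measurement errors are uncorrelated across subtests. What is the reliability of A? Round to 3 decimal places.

Var(S+A) = 2 + 2·0.15 = 2.300.
True-score variance = ρ_S + ρ_A + 2·0.15, so 0.6739 = (0.64 + ρ_A + 0.30) / 2.300.
ρ_A = 0.6739·2.300 − 0.64 − 0.30 = 0.610.

0.610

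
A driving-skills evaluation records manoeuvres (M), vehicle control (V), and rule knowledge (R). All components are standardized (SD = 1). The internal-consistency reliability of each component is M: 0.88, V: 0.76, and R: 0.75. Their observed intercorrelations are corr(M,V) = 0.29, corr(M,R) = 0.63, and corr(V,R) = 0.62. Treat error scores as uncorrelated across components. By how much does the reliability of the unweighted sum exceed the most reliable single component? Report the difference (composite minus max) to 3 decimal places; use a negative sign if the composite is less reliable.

Var(sum) = 3 + 3.08 = 6.08; true-score variance = 2.39 + 3.08 = 5.47; composite reliability = 0.8997.
Max component reliability = 0.8800.
Difference = 0.8997 − 0.8800 = 0.020.

0.020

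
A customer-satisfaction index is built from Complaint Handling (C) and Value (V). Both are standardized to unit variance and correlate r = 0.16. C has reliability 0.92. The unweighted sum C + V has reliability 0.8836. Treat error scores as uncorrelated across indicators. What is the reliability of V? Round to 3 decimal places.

Var(C+V) = 2 + 2·0.16 = 2.320.
True-score variance = ρ_C + ρ_V + 2·0.16, so 0.8836 = (0.92 + ρ_V + 0.32) / 2.320.
ρ_V = 0.8836·2.320 − 0.92 − 0.32 = 0.810.

0.810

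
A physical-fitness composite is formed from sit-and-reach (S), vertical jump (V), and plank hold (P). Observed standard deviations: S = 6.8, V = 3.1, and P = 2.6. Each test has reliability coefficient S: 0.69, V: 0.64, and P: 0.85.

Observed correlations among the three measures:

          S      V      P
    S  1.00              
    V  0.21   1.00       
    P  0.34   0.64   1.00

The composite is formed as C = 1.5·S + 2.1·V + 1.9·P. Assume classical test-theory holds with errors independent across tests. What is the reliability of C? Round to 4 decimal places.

0.8133

Var(C) = 1.5²·6.8² + 2.1²·3.1² + 1.9²·2.6² + 2·[3.15·6.8·3.1·0.21 + 2.85·6.8·2.6·0.34 + 3.99·3.1·2.6·0.64] = 170.824 + 103.317 = 274.14.
Because errors are independent across components, Cov(Tᵢ,Tⱼ) = Cov(Xᵢ,Xⱼ); the off-diagonal part of the true-score variance is the same as above.
True-score variance = [1.5²·6.8²·0.69 + 2.1²·3.1²·0.64 + 1.9²·2.6²·0.85] + 103.317 = 119.654 + 103.317 = 222.971.
Reliability = 222.971 / 274.14 = 0.8133.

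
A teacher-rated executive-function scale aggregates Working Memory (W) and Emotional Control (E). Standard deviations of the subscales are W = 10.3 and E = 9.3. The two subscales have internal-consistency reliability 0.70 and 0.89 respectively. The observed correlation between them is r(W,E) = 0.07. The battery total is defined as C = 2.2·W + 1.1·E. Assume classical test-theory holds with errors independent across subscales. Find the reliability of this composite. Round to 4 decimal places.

Var(C) = 2.2²·10.3² + 1.1²·9.3² + 2·[2.42·10.3·9.3·0.07] = 618.129 + 32.4537 = 650.582.
Because errors are independent across components, Cov(Tᵢ,Tⱼ) = Cov(Xᵢ,Xⱼ); the off-diagonal part of the true-score variance is the same as above.
True-score variance = [2.2²·10.3²·0.70 + 1.1²·9.3²·0.89] + 32.4537 = 452.574 + 32.4537 = 485.028.
Reliability = 485.028 / 650.582 = 0.7455.

0.7455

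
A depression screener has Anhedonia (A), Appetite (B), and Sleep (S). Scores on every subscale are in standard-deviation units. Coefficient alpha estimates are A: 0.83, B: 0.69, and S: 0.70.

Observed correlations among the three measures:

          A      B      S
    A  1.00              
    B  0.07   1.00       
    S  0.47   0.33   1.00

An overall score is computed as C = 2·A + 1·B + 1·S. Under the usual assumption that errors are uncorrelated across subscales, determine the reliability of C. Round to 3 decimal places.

0.854

Var(C) = 2² + 1 + 1 + 2·[2·0.07 + 2·0.47 + 0.33] = 6 + 2.82 = 8.82.
Under uncorrelated errors the observed covariances equal the true-score covariances, so only the own-variance terms attenuate.
True-score variance = [2²·0.83 + 0.69 + 0.70] + 2.82 = 4.71 + 2.82 = 7.53.
Reliability = 7.53 / 8.82 = 0.854.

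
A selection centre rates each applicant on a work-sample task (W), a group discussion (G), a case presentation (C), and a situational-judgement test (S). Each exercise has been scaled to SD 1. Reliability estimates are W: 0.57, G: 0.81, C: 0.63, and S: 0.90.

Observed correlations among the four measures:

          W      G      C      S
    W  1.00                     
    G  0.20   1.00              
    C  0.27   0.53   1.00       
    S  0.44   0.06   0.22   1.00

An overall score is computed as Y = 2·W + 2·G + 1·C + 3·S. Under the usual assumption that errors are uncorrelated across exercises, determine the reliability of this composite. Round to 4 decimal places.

Var(Y) = 2² + 2² + 1 + 3² + 2·[4·0.20 + 2·0.27 + 6·0.44 + 2·0.53 + 6·0.06 + 3·0.22] = 18 + 12.12 = 30.12.
Because errors are independent across components, Cov(Tᵢ,Tⱼ) = Cov(Xᵢ,Xⱼ); the off-diagonal part of the true-score variance is the same as above.
True-score variance = [2²·0.57 + 2²·0.81 + 0.63 + 3²·0.90] + 12.12 = 14.25 + 12.12 = 26.37.
Reliability = 26.37 / 30.12 = 0.8755.

0.8755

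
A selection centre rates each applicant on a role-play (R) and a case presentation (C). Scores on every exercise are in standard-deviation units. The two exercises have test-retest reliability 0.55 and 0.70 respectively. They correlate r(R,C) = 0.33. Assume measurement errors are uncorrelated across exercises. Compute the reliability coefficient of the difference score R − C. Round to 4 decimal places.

0.4403

Var(R−C) = 1 + 1 − 2·0.33 = 2 − 0.66 = 1.34.
With uncorrelated errors the cross-covariances are all true-score covariance, so they carry over unchanged; only the diagonal terms shrink to ρᵢσᵢ².
True-score variance = [0.55 + 0.70] − 0.66 = 1.25 − 0.66 = 0.59.
Reliability = 0.59 / 1.34 = 0.4403.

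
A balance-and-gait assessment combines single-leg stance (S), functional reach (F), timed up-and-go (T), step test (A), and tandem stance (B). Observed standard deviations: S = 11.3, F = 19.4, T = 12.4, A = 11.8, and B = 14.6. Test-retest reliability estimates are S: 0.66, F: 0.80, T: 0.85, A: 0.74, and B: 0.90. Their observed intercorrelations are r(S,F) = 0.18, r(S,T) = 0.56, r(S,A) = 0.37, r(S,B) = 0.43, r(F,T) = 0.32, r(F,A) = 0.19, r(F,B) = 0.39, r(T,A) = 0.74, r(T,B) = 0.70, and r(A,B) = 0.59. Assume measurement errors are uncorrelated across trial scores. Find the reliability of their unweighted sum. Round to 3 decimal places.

0.924

Var(S+F+T+A+B) = 11.3² + 19.4² + 12.4² + 11.8² + 14.6² + 2·[11.3·19.4·0.18 + 11.3·12.4·0.56 + 11.3·11.8·0.37 + 11.3·14.6·0.43 + 19.4·12.4·0.32 + 19.4·11.8·0.19 + 19.4·14.6·0.39 + 12.4·11.8·0.74 + 12.4·14.6·0.70 + 11.8·14.6·0.59] = 1010.21 + 1611.58 = 2621.79.
Because errors are independent across components, Cov(Tᵢ,Tⱼ) = Cov(Xᵢ,Xⱼ); the off-diagonal part of the true-score variance is the same as above.
True-score variance = [11.3²·0.66 + 19.4²·0.80 + 12.4²·0.85 + 11.8²·0.74 + 14.6²·0.90] + 1611.58 = 810.941 + 1611.58 = 2422.52.
Reliability = 2422.52 / 2621.79 = 0.924.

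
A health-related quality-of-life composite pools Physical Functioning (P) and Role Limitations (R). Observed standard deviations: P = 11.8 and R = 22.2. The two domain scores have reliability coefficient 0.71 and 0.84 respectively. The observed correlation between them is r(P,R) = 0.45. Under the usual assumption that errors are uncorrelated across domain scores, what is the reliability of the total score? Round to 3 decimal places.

0.863

Var(P+R) = 11.8² + 22.2² + 2·[11.8·22.2·0.45] = 632.08 + 235.764 = 867.844.
Under uncorrelated errors the observed covariances equal the true-score covariances, so only the own-variance terms attenuate.
True-score variance = [11.8²·0.71 + 22.2²·0.84] + 235.764 = 512.846 + 235.764 = 748.61.
Reliability = 748.61 / 867.844 = 0.863.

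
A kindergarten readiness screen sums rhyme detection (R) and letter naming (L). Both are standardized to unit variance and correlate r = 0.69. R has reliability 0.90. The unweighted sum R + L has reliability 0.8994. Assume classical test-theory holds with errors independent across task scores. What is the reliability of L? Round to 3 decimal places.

0.760

Var(R+L) = 2 + 2·0.69 = 3.380.
True-score variance = ρ_R + ρ_L + 2·0.69, so 0.8994 = (0.90 + ρ_L + 1.38) / 3.380.
ρ_L = 0.8994·3.380 − 0.90 − 1.38 = 0.760.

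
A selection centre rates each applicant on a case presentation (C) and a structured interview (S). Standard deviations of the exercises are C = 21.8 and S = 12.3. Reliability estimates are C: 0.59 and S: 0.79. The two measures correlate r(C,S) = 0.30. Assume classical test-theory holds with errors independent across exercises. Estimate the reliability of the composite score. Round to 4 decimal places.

Var(C+S) = 21.8² + 12.3² + 2·[21.8·12.3·0.30] = 626.53 + 160.884 = 787.414.
Under uncorrelated errors the observed covariances equal the true-score covariances, so only the own-variance terms attenuate.
True-score variance = [21.8²·0.59 + 12.3²·0.79] + 160.884 = 399.911 + 160.884 = 560.795.
Reliability = 560.795 / 787.414 = 0.7122.

0.7122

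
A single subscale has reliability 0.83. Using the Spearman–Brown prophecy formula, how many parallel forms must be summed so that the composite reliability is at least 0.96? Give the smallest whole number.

k ≥ ρ*(1−ρ₁)/(ρ₁(1−ρ*)) = 0.96·0.17 / (0.83·0.04) = 4.916.
Smallest integer k = 5.

5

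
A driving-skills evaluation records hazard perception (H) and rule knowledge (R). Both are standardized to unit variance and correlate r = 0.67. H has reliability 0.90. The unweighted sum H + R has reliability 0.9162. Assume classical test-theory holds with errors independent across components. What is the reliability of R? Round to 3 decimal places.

0.820

Var(H+R) = 2 + 2·0.67 = 3.340.
True-score variance = ρ_H + ρ_R + 2·0.67, so 0.9162 = (0.90 + ρ_R + 1.34) / 3.340.
ρ_R = 0.9162·3.340 − 0.90 − 1.34 = 0.820.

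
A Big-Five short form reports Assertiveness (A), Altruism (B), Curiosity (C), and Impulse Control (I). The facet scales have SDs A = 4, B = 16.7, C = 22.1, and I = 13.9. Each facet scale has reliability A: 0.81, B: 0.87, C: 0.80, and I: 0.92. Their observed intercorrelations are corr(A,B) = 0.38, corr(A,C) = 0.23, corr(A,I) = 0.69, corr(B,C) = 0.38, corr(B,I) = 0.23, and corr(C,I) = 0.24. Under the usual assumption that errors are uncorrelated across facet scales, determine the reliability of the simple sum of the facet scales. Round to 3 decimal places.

Var(A+B+C+I) = 4² + 16.7² + 22.1² + 13.9² + 2·[4·16.7·0.38 + 4·22.1·0.23 + 4·13.9·0.69 + 16.7·22.1·0.38 + 16.7·13.9·0.23 + 22.1·13.9·0.24] = 976.51 + 702.884 = 1679.39.
With uncorrelated errors the cross-covariances are all true-score covariance, so they carry over unchanged; only the diagonal terms shrink to ρᵢσᵢ².
True-score variance = [4²·0.81 + 16.7²·0.87 + 22.1²·0.80 + 13.9²·0.92] + 702.884 = 824.076 + 702.884 = 1526.96.
Reliability = 1526.96 / 1679.39 = 0.909.

0.909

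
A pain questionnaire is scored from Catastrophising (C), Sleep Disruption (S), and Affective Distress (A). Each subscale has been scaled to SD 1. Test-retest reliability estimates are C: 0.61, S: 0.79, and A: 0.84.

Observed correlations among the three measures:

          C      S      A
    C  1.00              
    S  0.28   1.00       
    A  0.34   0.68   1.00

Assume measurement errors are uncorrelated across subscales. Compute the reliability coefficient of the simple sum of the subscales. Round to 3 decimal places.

0.864

Var(C+S+A) = 3 + 2·[0.28 + 0.34 + 0.68] = 3 + 2.6 = 5.6.
Because errors are independent across components, Cov(Tᵢ,Tⱼ) = Cov(Xᵢ,Xⱼ); the off-diagonal part of the true-score variance is the same as above.
True-score variance = [0.61 + 0.79 + 0.84] + 2.6 = 2.24 + 2.6 = 4.84.
Reliability = 4.84 / 5.6 = 0.864.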